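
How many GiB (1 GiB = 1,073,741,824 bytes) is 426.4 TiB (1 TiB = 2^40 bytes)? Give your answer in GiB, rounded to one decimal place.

436,633.6 GiB

426.4 TiB × 1,099,511,627,776 bytes/TiB = 468,831,758,083,686.4 bytes
1 GiB = 2^30 bytes = 1,073,741,824 bytes
468,831,758,083,686.4 / 1,073,741,824 = 436,633.6 GiB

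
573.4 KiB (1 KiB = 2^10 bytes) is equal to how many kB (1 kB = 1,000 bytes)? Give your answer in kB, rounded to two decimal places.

573.4 KiB × 1,024 bytes/KiB = 587,161.6 bytes
1 kB = 1,000 bytes
587,161.6 / 1,000 = 587.16 kB

587.16 kB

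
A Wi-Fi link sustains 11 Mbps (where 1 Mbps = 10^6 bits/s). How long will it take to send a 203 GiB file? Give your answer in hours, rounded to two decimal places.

203 GiB = 217,969,590,272 bytes = 1,743,756,722,176 bits
11 Mbps = 11,000,000 bits/s
time = 1,743,756,722,176 / 11,000,000 = 158,523.3384 s
158,523.3384 s / 3600 = 44.03 hours

44.03 hours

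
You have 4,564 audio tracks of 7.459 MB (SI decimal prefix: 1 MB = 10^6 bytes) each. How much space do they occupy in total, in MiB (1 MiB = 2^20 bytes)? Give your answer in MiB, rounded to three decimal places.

32,465.816 MiB

Total = 4,564 × 7.459 MB = 34042.876 MB
= 34042.876 × 1,000,000 bytes = 34,042,876,000 bytes
1 MiB = 1,048,576 bytes
34,042,876,000 / 1,048,576 = 32,465.816 MiB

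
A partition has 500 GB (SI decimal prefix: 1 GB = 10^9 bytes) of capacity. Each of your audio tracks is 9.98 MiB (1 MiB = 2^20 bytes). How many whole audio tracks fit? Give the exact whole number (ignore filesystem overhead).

47,779

Capacity: 500 GB = 500,000,000,000 bytes
Per item: 9.98 MiB = 10,464,788.48 bytes
⌊500,000,000,000 / 10,464,788.48⌋ = 47,779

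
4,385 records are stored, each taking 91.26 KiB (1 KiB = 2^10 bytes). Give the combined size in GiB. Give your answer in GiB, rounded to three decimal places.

0.382 GiB

Total = 4,385 × 91.26 KiB = 400175.1 KiB
= 400175.1 × 1,024 bytes = 409,779,302.4 bytes
1 GiB = 1,073,741,824 bytes
409,779,302.4 / 1,073,741,824 = 0.382 GiB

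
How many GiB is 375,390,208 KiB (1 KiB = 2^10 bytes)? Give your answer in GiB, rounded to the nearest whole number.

375,390,208 KiB = 375,390,208 × 2^10 bytes = 384,399,572,992 bytes
1 GiB = 2^30 bytes = 1,073,741,824 bytes
384,399,572,992 / 1,073,741,824 = 358 GiB

358 GiB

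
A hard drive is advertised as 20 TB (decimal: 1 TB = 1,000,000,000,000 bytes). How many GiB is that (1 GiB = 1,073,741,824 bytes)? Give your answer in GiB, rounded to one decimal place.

20 TB × 1,000,000,000,000 bytes/TB = 20,000,000,000,000 bytes
1 GiB = 2^30 bytes = 1,073,741,824 bytes
20,000,000,000,000 / 1,073,741,824 = 18,626.5 GiB

18,626.5 GiB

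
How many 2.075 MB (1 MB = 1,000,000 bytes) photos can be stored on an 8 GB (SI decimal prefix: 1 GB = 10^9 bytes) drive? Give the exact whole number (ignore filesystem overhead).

3,855

Capacity: 8 GB = 8,000,000,000 bytes
Per item: 2.075 MB = 2,075,000 bytes
⌊8,000,000,000 / 2,075,000⌋ = 3,855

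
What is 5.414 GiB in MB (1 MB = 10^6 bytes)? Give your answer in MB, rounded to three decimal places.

5.414 GiB = 5.414 × 2^30 bytes = 5,813,238,235.136 bytes
1 MB = 10^6 bytes = 1,000,000 bytes
5,813,238,235.136 / 1,000,000 = 5,813.238 MB

5,813.238 MB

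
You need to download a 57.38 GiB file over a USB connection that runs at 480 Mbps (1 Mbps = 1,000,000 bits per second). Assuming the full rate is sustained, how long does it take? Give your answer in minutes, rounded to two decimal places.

17.11 minutes

57.38 GiB = 61,611,305,861.12 bytes = 492,890,446,888.96 bits
480 Mbps = 480,000,000 bits/s
time = 492,890,446,888.96 / 480,000,000 = 1,026.855 s
1,026.855 s / 60 = 17.11 minutes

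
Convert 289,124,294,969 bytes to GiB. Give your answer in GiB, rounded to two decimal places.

269.27 GiB

289,124,294,969 bytes given.
1 GiB = 1,073,741,824 bytes
289,124,294,969 / 1,073,741,824 = 269.27 GiB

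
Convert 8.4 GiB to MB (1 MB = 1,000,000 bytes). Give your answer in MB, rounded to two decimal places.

8.4 GiB = 8.4 × 2^30 bytes = 9,019,431,321.6 bytes
1 MB = 10^6 bytes = 1,000,000 bytes
9,019,431,321.6 / 1,000,000 = 9,019.43 MB

9,019.43 MB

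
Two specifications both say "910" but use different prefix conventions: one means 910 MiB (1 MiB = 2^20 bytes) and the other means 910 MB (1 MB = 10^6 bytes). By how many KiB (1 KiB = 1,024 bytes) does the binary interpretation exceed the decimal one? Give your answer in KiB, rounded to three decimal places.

43,168.125 KiB

910 MiB = 910 × 1,048,576 = 954,204,160 bytes
910 MB = 910 × 1,000,000 = 910,000,000 bytes
difference = 44,204,160 bytes
44,204,160 / 1,024 = 43,168.125 KiB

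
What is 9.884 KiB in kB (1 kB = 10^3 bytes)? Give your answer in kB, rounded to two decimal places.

9.884 KiB × 1,024 bytes/KiB = 10,121.216 bytes
1 kB = 10^3 bytes = 1,000 bytes
10,121.216 / 1,000 = 10.12 kB

10.12 kB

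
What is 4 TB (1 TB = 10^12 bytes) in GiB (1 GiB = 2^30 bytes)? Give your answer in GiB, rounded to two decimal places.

3,725.29 GiB

4 TB × 1,000,000,000,000 bytes/TB = 4,000,000,000,000 bytes
1 GiB = 1,073,741,824 bytes
4,000,000,000,000 / 1,073,741,824 = 3,725.29 GiB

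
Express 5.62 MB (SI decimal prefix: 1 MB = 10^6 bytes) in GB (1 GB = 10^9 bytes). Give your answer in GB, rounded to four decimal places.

0.0056 GB

5.62 MB × 1,000,000 bytes/MB = 5,620,000 bytes
1 GB = 1,000,000,000 bytes
5,620,000 / 1,000,000,000 = 0.0056 GB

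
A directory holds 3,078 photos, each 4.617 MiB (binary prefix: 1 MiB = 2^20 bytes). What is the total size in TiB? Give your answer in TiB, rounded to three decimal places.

0.014 TiB

Total = 3,078 × 4.617 MiB = 14211.126 MiB
= 14211.126 × 1,048,576 bytes = 14,901,445,656.576 bytes
1 TiB = 1,099,511,627,776 bytes
14,901,445,656.576 / 1,099,511,627,776 = 0.014 TiB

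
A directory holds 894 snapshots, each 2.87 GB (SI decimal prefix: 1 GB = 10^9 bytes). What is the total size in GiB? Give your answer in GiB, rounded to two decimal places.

Total = 894 × 2.87 GB = 2565.78 GB
= 2565.78 × 1,000,000,000 bytes = 2,565,780,000,000 bytes
1 GiB = 1,073,741,824 bytes
2,565,780,000,000 / 1,073,741,824 = 2,389.57 GiB

2,389.57 GiB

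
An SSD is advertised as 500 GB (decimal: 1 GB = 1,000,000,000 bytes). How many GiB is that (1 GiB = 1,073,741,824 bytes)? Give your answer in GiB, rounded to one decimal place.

465.7 GiB

500 GB × 1,000,000,000 bytes/GB = 500,000,000,000 bytes
1 GiB = 1,073,741,824 bytes
500,000,000,000 / 1,073,741,824 = 465.7 GiB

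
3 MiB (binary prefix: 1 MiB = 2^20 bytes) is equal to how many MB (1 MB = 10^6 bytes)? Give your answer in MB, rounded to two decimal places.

3.15 MB

3 MiB = 3 × 2^20 bytes = 3,145,728 bytes
1 MB = 1,000,000 bytes
3,145,728 / 1,000,000 = 3.15 MB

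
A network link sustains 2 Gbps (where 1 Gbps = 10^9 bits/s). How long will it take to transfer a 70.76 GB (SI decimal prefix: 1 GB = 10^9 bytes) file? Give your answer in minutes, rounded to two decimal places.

70.76 GB = 70,760,000,000 bytes = 566,080,000,000 bits
2 Gbps = 2,000,000,000 bits/s
time = 566,080,000,000 / 2,000,000,000 = 283.040 s
283.040 s / 60 = 4.72 minutes

4.72 minutes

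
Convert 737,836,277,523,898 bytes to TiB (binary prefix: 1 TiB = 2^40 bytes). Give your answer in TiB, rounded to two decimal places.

671.06 TiB

737,836,277,523,898 bytes given.
1 TiB = 1,099,511,627,776 bytes
737,836,277,523,898 / 1,099,511,627,776 = 671.06 TiB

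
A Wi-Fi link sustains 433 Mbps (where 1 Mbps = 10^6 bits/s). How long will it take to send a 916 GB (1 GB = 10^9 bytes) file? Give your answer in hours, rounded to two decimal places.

4.70 hours

916 GB = 916,000,000,000 bytes = 7,328,000,000,000 bits
433 Mbps = 433,000,000 bits/s
time = 7,328,000,000,000 / 433,000,000 = 16,923.7875 s
16,923.7875 s / 3600 = 4.70 hours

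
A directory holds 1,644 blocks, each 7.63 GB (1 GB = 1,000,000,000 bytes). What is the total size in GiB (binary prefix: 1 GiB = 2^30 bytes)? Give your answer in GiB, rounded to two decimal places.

Total = 1,644 × 7.63 GB = 12543.72 GB
= 12543.72 × 1,000,000,000 bytes = 12,543,720,000,000 bytes
1 GiB = 1,073,741,824 bytes
12,543,720,000,000 / 1,073,741,824 = 11,682.25 GiB

11,682.25 GiB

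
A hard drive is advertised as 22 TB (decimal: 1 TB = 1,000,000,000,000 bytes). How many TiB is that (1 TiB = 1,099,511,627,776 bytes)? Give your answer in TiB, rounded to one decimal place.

20.0 TiB

22 TB = 22 × 10^12 bytes = 22,000,000,000,000 bytes
1 TiB = 2^40 bytes = 1,099,511,627,776 bytes
22,000,000,000,000 / 1,099,511,627,776 = 20.0 TiB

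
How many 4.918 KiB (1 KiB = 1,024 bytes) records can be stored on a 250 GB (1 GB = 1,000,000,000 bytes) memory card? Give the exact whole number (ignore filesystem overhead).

Capacity: 250 GB = 250,000,000,000 bytes
Per item: 4.918 KiB = 5,036.032 bytes
⌊250,000,000,000 / 5,036.032⌋ = 49,642,258

49,642,258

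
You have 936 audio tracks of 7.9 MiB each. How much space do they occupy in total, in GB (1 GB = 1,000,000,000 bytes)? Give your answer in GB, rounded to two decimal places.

Total = 936 × 7.9 MiB = 7394.4 MiB
= 7394.4 × 1,048,576 bytes = 7,753,590,374.4 bytes
1 GB = 1,000,000,000 bytes
7,753,590,374.4 / 1,000,000,000 = 7.75 GB

7.75 GB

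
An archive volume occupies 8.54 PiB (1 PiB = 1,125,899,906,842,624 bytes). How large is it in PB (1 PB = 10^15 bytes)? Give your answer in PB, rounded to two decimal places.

8.54 PiB × 1,125,899,906,842,624 bytes/PiB = 9,615,185,204,436,008.96 bytes
1 PB = 10^15 bytes = 1,000,000,000,000,000 bytes
9,615,185,204,436,008.96 / 1,000,000,000,000,000 = 9.62 PB

9.62 PB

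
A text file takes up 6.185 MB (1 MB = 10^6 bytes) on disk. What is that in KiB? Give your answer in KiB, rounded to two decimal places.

6.185 MB = 6.185 × 10^6 bytes = 6,185,000 bytes
1 KiB = 1,024 bytes
6,185,000 / 1,024 = 6,040.04 KiB

6,040.04 KiB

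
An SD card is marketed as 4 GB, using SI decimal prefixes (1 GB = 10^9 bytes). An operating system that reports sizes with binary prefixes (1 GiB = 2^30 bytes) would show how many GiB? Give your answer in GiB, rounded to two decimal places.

4 GB = 4 × 10^9 bytes = 4,000,000,000 bytes
1 GiB = 2^30 bytes = 1,073,741,824 bytes
4,000,000,000 / 1,073,741,824 = 3.73 GiB

3.73 GiB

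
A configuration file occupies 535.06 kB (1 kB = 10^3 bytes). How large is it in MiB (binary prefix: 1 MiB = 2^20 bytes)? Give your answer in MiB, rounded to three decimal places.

0.510 MiB

535.06 kB = 535.06 × 10^3 bytes = 535,060 bytes
1 MiB = 1,048,576 bytes
535,060 / 1,048,576 = 0.510 MiB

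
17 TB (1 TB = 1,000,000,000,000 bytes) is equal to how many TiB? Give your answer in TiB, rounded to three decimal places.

15.461 TiB

17 TB = 17 × 10^12 bytes = 17,000,000,000,000 bytes
1 TiB = 2^40 bytes = 1,099,511,627,776 bytes
17,000,000,000,000 / 1,099,511,627,776 = 15.461 TiB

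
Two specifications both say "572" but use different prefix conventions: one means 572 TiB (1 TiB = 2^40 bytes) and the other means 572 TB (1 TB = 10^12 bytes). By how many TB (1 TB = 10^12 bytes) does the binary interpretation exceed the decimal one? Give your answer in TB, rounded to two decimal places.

572 TiB = 572 × 1,099,511,627,776 = 628,920,651,087,872 bytes
572 TB = 572 × 1,000,000,000,000 = 572,000,000,000,000 bytes
difference = 56,920,651,087,872 bytes
56,920,651,087,872 / 1,000,000,000,000 = 56.92 TB

56.92 TB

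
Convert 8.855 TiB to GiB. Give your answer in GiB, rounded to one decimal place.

9,067.5 GiB

8.855 TiB × 1,099,511,627,776 bytes/TiB = 9,736,175,463,956.48 bytes
1 GiB = 2^30 bytes = 1,073,741,824 bytes
9,736,175,463,956.48 / 1,073,741,824 = 9,067.5 GiB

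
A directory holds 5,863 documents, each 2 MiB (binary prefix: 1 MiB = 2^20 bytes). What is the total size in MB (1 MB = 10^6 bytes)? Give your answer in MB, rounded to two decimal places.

Total = 5,863 × 2 MiB = 11,726 MiB
= 11,726 × 1,048,576 bytes = 12,295,602,176 bytes
1 MB = 1,000,000 bytes
12,295,602,176 / 1,000,000 = 12,295.60 MB

12,295.60 MB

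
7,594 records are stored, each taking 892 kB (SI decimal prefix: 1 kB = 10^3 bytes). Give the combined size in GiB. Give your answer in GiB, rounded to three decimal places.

6.309 GiB

Total = 7,594 × 892 kB = 6,773,848 kB
= 6,773,848 × 1,000 bytes = 6,773,848,000 bytes
1 GiB = 1,073,741,824 bytes
6,773,848,000 / 1,073,741,824 = 6.309 GiB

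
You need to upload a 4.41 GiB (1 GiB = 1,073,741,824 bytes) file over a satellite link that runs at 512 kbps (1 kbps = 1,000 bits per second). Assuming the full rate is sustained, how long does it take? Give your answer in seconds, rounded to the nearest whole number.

73,988 seconds

4.41 GiB = 4,735,201,443.84 bytes = 37,881,611,550.72 bits
512 kbps = 512,000 bits/s
time = 37,881,611,550.72 / 512,000 = 73,988 s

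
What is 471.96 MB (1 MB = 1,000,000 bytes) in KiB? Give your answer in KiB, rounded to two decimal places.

471.96 MB × 1,000,000 bytes/MB = 471,960,000 bytes
1 KiB = 1,024 bytes
471,960,000 / 1,024 = 460,898.44 KiB

460,898.44 KiB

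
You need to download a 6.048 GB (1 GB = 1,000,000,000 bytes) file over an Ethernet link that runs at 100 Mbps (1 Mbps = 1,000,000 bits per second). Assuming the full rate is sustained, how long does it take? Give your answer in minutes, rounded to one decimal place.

6.048 GB = 6,048,000,000 bytes = 48,384,000,000 bits
100 Mbps = 100,000,000 bits/s
time = 48,384,000,000 / 100,000,000 = 483.84 s
483.84 s / 60 = 8.1 minutes

8.1 minutes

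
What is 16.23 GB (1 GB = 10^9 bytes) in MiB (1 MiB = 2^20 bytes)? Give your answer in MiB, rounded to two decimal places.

15,478.13 MiB

16.23 GB = 16.23 × 10^9 bytes = 16,230,000,000 bytes
1 MiB = 2^20 bytes = 1,048,576 bytes
16,230,000,000 / 1,048,576 = 15,478.13 MiB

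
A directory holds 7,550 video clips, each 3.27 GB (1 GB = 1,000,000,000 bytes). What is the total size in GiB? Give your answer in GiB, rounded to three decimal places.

22,992.957 GiB

Total = 7,550 × 3.27 GB = 24688.5 GB
= 24688.5 × 1,000,000,000 bytes = 24,688,500,000,000 bytes
1 GiB = 1,073,741,824 bytes
24,688,500,000,000 / 1,073,741,824 = 22,992.957 GiB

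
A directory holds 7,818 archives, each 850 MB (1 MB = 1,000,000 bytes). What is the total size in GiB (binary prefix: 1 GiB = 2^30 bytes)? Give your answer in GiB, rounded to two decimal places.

Total = 7,818 × 850 MB = 6,645,300 MB
= 6,645,300 × 1,000,000 bytes = 6,645,300,000,000 bytes
1 GiB = 1,073,741,824 bytes
6,645,300,000,000 / 1,073,741,824 = 6,188.92 GiB

6,188.92 GiB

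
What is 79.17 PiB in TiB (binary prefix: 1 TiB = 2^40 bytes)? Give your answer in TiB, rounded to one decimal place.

79.17 PiB × 1,125,899,906,842,624 bytes/PiB = 89,137,495,624,730,542.08 bytes
1 TiB = 1,099,511,627,776 bytes
89,137,495,624,730,542.08 / 1,099,511,627,776 = 81,070.1 TiB

81,070.1 TiB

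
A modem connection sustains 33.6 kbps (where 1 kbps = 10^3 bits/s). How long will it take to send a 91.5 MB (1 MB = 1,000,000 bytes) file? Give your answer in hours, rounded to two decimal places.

91.5 MB = 91,500,000 bytes = 732,000,000 bits
33.6 kbps = 33,600 bits/s
time = 732,000,000 / 33,600 = 21,785.7143 s
21,785.7143 s / 3600 = 6.05 hours

6.05 hours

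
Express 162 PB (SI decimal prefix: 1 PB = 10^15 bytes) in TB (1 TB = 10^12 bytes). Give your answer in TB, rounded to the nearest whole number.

162 PB = 162 × 10^15 bytes = 162,000,000,000,000,000 bytes
1 TB = 10^12 bytes = 1,000,000,000,000 bytes
162,000,000,000,000,000 / 1,000,000,000,000 = 162,000 TB

162,000 TB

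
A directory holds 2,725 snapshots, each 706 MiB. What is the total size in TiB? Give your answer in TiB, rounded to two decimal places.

Total = 2,725 × 706 MiB = 1,923,850 MiB
= 1,923,850 × 1,048,576 bytes = 2,017,302,937,600 bytes
1 TiB = 1,099,511,627,776 bytes
2,017,302,937,600 / 1,099,511,627,776 = 1.83 TiB

1.83 TiB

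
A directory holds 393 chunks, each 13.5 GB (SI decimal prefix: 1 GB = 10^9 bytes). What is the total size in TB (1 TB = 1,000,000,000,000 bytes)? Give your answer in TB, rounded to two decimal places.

Total = 393 × 13.5 GB = 5305.5 GB
= 5305.5 × 1,000,000,000 bytes = 5,305,500,000,000 bytes
1 TB = 1,000,000,000,000 bytes
5,305,500,000,000 / 1,000,000,000,000 = 5.31 TB

5.31 TB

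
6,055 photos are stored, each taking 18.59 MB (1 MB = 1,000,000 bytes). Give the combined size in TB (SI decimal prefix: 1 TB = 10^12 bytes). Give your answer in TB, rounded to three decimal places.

0.113 TB

Total = 6,055 × 18.59 MB = 112562.45 MB
= 112562.45 × 1,000,000 bytes = 112,562,450,000 bytes
1 TB = 1,000,000,000,000 bytes
112,562,450,000 / 1,000,000,000,000 = 0.113 TB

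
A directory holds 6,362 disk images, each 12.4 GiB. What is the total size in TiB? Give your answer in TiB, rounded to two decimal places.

77.04 TiB

Total = 6,362 × 12.4 GiB = 78888.8 GiB
= 78888.8 × 1,073,741,824 bytes = 84,706,204,005,171.2 bytes
1 TiB = 1,099,511,627,776 bytes
84,706,204,005,171.2 / 1,099,511,627,776 = 77.04 TiB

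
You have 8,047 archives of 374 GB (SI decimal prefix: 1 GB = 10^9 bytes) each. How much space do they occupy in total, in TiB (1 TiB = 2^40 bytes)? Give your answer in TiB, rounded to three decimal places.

Total = 8,047 × 374 GB = 3,009,578 GB
= 3,009,578 × 1,000,000,000 bytes = 3,009,578,000,000,000 bytes
1 TiB = 1,099,511,627,776 bytes
3,009,578,000,000,000 / 1,099,511,627,776 = 2,737.195 TiB

2,737.195 TiB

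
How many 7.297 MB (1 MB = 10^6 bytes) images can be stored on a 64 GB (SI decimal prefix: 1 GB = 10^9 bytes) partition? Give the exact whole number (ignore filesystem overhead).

Capacity: 64 GB = 64,000,000,000 bytes
Per item: 7.297 MB = 7,297,000 bytes
⌊64,000,000,000 / 7,297,000⌋ = 8,770

8,770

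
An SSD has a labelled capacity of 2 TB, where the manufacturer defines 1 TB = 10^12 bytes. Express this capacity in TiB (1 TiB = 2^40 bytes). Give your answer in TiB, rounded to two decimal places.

1.82 TiB

2 TB × 1,000,000,000,000 bytes/TB = 2,000,000,000,000 bytes
1 TiB = 2^40 bytes = 1,099,511,627,776 bytes
2,000,000,000,000 / 1,099,511,627,776 = 1.82 TiB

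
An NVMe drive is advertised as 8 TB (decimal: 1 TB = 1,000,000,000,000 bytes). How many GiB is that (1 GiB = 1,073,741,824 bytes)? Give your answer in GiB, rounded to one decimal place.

7,450.6 GiB

8 TB = 8 × 10^12 bytes = 8,000,000,000,000 bytes
1 GiB = 1,073,741,824 bytes
8,000,000,000,000 / 1,073,741,824 = 7,450.6 GiB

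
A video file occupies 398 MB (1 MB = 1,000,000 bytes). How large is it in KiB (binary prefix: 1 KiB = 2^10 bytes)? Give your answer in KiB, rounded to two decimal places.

388,671.88 KiB

398 MB × 1,000,000 bytes/MB = 398,000,000 bytes
1 KiB = 2^10 bytes = 1,024 bytes
398,000,000 / 1,024 = 388,671.88 KiB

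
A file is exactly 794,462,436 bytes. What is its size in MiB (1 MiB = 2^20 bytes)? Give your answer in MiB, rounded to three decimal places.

794,462,436 bytes given.
1 MiB = 2^20 bytes = 1,048,576 bytes
794,462,436 / 1,048,576 = 757.658 MiB

757.658 MiB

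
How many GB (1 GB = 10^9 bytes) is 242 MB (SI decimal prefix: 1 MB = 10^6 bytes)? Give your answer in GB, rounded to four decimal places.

0.2420 GB

242 MB = 242 × 10^6 bytes = 242,000,000 bytes
1 GB = 10^9 bytes = 1,000,000,000 bytes
242,000,000 / 1,000,000,000 = 0.2420 GB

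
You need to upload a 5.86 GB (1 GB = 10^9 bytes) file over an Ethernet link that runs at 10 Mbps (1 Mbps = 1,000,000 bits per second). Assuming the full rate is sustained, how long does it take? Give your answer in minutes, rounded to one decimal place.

5.86 GB = 5,860,000,000 bytes = 46,880,000,000 bits
10 Mbps = 10,000,000 bits/s
time = 46,880,000,000 / 10,000,000 = 4,688.00 s
4,688.00 s / 60 = 78.1 minutes

78.1 minutes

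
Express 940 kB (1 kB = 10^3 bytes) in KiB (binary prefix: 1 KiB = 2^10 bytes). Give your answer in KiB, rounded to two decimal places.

917.97 KiB

940 kB × 1,000 bytes/kB = 940,000 bytes
1 KiB = 1,024 bytes
940,000 / 1,024 = 917.97 KiB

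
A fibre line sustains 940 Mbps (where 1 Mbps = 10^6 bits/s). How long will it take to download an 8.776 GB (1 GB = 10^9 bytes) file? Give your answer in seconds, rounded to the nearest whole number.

75 seconds

8.776 GB = 8,776,000,000 bytes = 70,208,000,000 bits
940 Mbps = 940,000,000 bits/s
time = 70,208,000,000 / 940,000,000 = 75 s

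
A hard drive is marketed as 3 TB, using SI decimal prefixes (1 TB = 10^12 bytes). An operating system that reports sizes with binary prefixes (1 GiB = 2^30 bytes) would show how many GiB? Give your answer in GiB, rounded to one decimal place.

3 TB = 3 × 10^12 bytes = 3,000,000,000,000 bytes
1 GiB = 2^30 bytes = 1,073,741,824 bytes
3,000,000,000,000 / 1,073,741,824 = 2,794.0 GiB

2,794.0 GiB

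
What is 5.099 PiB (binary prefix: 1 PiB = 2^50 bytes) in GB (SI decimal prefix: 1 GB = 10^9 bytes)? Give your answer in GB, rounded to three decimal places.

5,740,963.625 GB

5.099 PiB × 1,125,899,906,842,624 bytes/PiB = 5,740,963,624,990,539.776 bytes
1 GB = 10^9 bytes = 1,000,000,000 bytes
5,740,963,624,990,539.776 / 1,000,000,000 = 5,740,963.625 GB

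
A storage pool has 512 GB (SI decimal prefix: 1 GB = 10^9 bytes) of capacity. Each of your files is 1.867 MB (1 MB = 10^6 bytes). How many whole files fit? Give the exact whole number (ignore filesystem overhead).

Capacity: 512 GB = 512,000,000,000 bytes
Per item: 1.867 MB = 1,867,000 bytes
⌊512,000,000,000 / 1,867,000⌋ = 274,236

274,236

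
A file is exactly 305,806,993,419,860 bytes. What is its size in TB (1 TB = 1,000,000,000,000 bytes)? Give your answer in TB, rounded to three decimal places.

305.807 TB

305,806,993,419,860 bytes given.
1 TB = 1,000,000,000,000 bytes
305,806,993,419,860 / 1,000,000,000,000 = 305.807 TB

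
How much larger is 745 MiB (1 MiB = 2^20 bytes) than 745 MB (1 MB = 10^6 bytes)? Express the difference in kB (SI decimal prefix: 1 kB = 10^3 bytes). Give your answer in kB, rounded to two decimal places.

745 MiB = 745 × 1,048,576 = 781,189,120 bytes
745 MB = 745 × 1,000,000 = 745,000,000 bytes
difference = 36,189,120 bytes
36,189,120 / 1,000 = 36,189.12 kB

36,189.12 kB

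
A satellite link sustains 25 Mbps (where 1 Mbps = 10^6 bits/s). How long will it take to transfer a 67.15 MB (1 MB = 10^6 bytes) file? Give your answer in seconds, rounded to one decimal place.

67.15 MB = 67,150,000 bytes = 537,200,000 bits
25 Mbps = 25,000,000 bits/s
time = 537,200,000 / 25,000,000 = 21.5 s

21.5 seconds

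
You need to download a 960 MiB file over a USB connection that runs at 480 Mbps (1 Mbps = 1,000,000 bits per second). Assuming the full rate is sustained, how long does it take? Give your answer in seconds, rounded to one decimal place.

960 MiB = 1,006,632,960 bytes = 8,053,063,680 bits
480 Mbps = 480,000,000 bits/s
time = 8,053,063,680 / 480,000,000 = 16.8 s

16.8 seconds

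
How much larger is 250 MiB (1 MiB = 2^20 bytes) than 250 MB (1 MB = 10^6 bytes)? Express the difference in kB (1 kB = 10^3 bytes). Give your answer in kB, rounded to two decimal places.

250 MiB = 250 × 1,048,576 = 262,144,000 bytes
250 MB = 250 × 1,000,000 = 250,000,000 bytes
difference = 12,144,000 bytes
12,144,000 / 1,000 = 12,144.00 kB

12,144.00 kB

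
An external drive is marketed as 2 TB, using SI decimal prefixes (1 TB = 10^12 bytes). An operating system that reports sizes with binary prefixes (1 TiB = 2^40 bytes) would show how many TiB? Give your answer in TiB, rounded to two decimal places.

2 TB = 2 × 10^12 bytes = 2,000,000,000,000 bytes
1 TiB = 1,099,511,627,776 bytes
2,000,000,000,000 / 1,099,511,627,776 = 1.82 TiB

1.82 TiB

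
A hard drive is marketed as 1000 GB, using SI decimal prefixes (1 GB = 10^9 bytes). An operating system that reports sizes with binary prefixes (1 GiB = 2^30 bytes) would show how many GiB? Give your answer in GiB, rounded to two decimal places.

931.32 GiB

1000 GB × 1,000,000,000 bytes/GB = 1,000,000,000,000 bytes
1 GiB = 1,073,741,824 bytes
1,000,000,000,000 / 1,073,741,824 = 931.32 GiB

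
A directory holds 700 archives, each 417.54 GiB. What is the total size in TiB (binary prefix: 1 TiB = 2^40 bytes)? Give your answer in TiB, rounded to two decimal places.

Total = 700 × 417.54 GiB = 292,278 GiB
= 292,278 × 1,073,741,824 bytes = 313,831,112,835,072 bytes
1 TiB = 1,099,511,627,776 bytes
313,831,112,835,072 / 1,099,511,627,776 = 285.43 TiB

285.43 TiB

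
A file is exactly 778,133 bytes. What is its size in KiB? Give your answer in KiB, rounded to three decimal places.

778,133 bytes given.
1 KiB = 1,024 bytes
778,133 / 1,024 = 759.896 KiB

759.896 KiB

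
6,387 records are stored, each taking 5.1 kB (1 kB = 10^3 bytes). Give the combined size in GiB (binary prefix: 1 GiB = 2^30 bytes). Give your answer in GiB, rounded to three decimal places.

0.030 GiB

Total = 6,387 × 5.1 kB = 32573.7 kB
= 32573.7 × 1,000 bytes = 32,573,700 bytes
1 GiB = 1,073,741,824 bytes
32,573,700 / 1,073,741,824 = 0.030 GiB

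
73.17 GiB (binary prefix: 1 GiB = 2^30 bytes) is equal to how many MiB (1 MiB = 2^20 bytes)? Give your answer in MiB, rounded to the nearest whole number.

73.17 GiB = 73.17 × 2^30 bytes = 78,565,689,262.08 bytes
1 MiB = 1,048,576 bytes
78,565,689,262.08 / 1,048,576 = 74,926 MiB

74,926 MiB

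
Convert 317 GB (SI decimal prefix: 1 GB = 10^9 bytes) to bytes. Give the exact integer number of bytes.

317 × 1,000,000,000 = 317,000,000,000 bytes  (1 GB = 10^9 bytes)

317,000,000,000 bytes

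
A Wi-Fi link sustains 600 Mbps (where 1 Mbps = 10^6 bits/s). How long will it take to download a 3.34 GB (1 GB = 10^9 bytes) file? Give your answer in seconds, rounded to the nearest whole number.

3.34 GB = 3,340,000,000 bytes = 26,720,000,000 bits
600 Mbps = 600,000,000 bits/s
time = 26,720,000,000 / 600,000,000 = 45 s

45 seconds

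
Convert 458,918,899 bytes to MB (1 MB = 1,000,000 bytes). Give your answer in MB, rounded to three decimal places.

458.919 MB

458,918,899 bytes given.
1 MB = 10^6 bytes = 1,000,000 bytes
458,918,899 / 1,000,000 = 458.919 MB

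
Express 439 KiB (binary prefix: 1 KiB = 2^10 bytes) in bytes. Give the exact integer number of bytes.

439 × 1,024 = 449,536 bytes  (1 KiB = 2^10 bytes)

449,536 bytes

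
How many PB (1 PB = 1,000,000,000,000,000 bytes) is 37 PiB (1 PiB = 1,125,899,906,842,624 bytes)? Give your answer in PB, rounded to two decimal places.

41.66 PB

37 PiB = 37 × 2^50 bytes = 41,658,296,553,177,088 bytes
1 PB = 10^15 bytes = 1,000,000,000,000,000 bytes
41,658,296,553,177,088 / 1,000,000,000,000,000 = 41.66 PB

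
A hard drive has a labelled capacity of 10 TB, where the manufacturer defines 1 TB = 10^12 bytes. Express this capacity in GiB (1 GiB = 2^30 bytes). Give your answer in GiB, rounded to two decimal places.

9,313.23 GiB

10 TB × 1,000,000,000,000 bytes/TB = 10,000,000,000,000 bytes
1 GiB = 2^30 bytes = 1,073,741,824 bytes
10,000,000,000,000 / 1,073,741,824 = 9,313.23 GiB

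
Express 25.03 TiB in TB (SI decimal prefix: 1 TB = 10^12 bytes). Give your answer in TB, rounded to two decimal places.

27.52 TB

25.03 TiB × 1,099,511,627,776 bytes/TiB = 27,520,776,043,233.28 bytes
1 TB = 1,000,000,000,000 bytes
27,520,776,043,233.28 / 1,000,000,000,000 = 27.52 TB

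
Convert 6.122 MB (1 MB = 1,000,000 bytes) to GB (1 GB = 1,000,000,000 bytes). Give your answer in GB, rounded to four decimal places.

0.0061 GB

6.122 MB = 6.122 × 10^6 bytes = 6,122,000 bytes
1 GB = 1,000,000,000 bytes
6,122,000 / 1,000,000,000 = 0.0061 GB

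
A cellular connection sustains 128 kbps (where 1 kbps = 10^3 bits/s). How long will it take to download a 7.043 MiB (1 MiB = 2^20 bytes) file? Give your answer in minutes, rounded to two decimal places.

7.69 minutes

7.043 MiB = 7,385,120.768 bytes = 59,080,966.144 bits
128 kbps = 128,000 bits/s
time = 59,080,966.144 / 128,000 = 461.570 s
461.570 s / 60 = 7.69 minutes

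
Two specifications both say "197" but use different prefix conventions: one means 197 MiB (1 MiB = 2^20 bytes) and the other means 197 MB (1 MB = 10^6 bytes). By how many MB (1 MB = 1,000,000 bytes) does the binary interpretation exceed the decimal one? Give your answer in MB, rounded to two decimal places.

197 MiB = 197 × 1,048,576 = 206,569,472 bytes
197 MB = 197 × 1,000,000 = 197,000,000 bytes
difference = 9,569,472 bytes
9,569,472 / 1,000,000 = 9.57 MB

9.57 MB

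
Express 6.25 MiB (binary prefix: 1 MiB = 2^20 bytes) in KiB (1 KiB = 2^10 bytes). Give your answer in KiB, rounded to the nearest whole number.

6,400 KiB

6.25 MiB = 6.25 × 2^20 bytes = 6,553,600 bytes
1 KiB = 2^10 bytes = 1,024 bytes
6,553,600 / 1,024 = 6,400 KiB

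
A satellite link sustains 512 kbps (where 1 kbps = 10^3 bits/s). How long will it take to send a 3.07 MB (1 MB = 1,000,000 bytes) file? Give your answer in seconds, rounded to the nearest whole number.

3.07 MB = 3,070,000 bytes = 24,560,000 bits
512 kbps = 512,000 bits/s
time = 24,560,000 / 512,000 = 48 s

48 seconds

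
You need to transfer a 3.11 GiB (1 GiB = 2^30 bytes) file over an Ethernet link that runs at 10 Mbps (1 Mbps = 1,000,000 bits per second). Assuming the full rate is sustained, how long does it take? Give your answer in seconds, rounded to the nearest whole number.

3.11 GiB = 3,339,337,072.64 bytes = 26,714,696,581.12 bits
10 Mbps = 10,000,000 bits/s
time = 26,714,696,581.12 / 10,000,000 = 2,671 s

2,671 seconds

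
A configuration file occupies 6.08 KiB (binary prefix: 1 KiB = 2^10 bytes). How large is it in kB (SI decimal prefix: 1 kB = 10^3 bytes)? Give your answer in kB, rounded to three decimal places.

6.08 KiB × 1,024 bytes/KiB = 6,225.92 bytes
1 kB = 10^3 bytes = 1,000 bytes
6,225.92 / 1,000 = 6.226 kB

6.226 kB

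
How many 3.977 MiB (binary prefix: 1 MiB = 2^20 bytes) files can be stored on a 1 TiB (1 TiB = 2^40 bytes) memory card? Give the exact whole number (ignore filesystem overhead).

Capacity: 1 TiB = 1,099,511,627,776 bytes
Per item: 3.977 MiB = 4,170,186.752 bytes
⌊1,099,511,627,776 / 4,170,186.752⌋ = 263,660

263,660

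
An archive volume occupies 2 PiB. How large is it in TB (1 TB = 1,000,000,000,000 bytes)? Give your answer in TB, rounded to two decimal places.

2,251.80 TB

2 PiB × 1,125,899,906,842,624 bytes/PiB = 2,251,799,813,685,248 bytes
1 TB = 10^12 bytes = 1,000,000,000,000 bytes
2,251,799,813,685,248 / 1,000,000,000,000 = 2,251.80 TB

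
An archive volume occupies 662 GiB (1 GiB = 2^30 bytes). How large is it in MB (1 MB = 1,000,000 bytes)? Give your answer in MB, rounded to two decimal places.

662 GiB × 1,073,741,824 bytes/GiB = 710,817,087,488 bytes
1 MB = 10^6 bytes = 1,000,000 bytes
710,817,087,488 / 1,000,000 = 710,817.09 MB

710,817.09 MB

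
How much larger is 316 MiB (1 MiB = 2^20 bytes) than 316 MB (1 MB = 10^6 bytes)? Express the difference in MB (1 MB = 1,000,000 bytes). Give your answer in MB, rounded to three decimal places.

316 MiB = 316 × 1,048,576 = 331,350,016 bytes
316 MB = 316 × 1,000,000 = 316,000,000 bytes
difference = 15,350,016 bytes
15,350,016 / 1,000,000 = 15.350 MB

15.350 MB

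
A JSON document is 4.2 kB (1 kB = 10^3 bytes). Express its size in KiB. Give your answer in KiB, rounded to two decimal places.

4.2 kB = 4.2 × 10^3 bytes = 4,200 bytes
1 KiB = 1,024 bytes
4,200 / 1,024 = 4.10 KiB

4.10 KiB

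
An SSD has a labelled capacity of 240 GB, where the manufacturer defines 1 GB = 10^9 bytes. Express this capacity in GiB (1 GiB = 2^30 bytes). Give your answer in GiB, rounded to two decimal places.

223.52 GiB

240 GB = 240 × 10^9 bytes = 240,000,000,000 bytes
1 GiB = 2^30 bytes = 1,073,741,824 bytes
240,000,000,000 / 1,073,741,824 = 223.52 GiB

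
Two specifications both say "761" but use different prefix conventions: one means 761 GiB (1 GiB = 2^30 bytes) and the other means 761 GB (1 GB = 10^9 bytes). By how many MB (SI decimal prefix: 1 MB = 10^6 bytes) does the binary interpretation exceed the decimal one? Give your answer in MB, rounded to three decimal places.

761 GiB = 761 × 1,073,741,824 = 817,117,528,064 bytes
761 GB = 761 × 1,000,000,000 = 761,000,000,000 bytes
difference = 56,117,528,064 bytes
56,117,528,064 / 1,000,000 = 56,117.528 MB

56,117.528 MB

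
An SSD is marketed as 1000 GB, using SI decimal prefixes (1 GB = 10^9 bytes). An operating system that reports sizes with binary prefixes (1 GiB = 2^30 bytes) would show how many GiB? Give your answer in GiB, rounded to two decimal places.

931.32 GiB

1000 GB = 1000 × 10^9 bytes = 1,000,000,000,000 bytes
1 GiB = 1,073,741,824 bytes
1,000,000,000,000 / 1,073,741,824 = 931.32 GiB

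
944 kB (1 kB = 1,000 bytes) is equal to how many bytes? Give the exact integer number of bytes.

944,000 bytes

944 × 1,000 = 944,000 bytes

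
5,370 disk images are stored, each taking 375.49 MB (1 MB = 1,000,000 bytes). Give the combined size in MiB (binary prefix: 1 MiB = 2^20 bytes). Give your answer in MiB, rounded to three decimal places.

Total = 5,370 × 375.49 MB = 2016381.3 MB
= 2016381.3 × 1,000,000 bytes = 2,016,381,300,000 bytes
1 MiB = 1,048,576 bytes
2,016,381,300,000 / 1,048,576 = 1,922,971.058 MiB

1,922,971.058 MiB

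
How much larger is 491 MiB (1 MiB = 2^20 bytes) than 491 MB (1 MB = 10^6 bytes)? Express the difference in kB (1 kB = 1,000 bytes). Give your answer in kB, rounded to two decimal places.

23,850.82 kB

491 MiB = 491 × 1,048,576 = 514,850,816 bytes
491 MB = 491 × 1,000,000 = 491,000,000 bytes
difference = 23,850,816 bytes
23,850,816 / 1,000 = 23,850.82 kB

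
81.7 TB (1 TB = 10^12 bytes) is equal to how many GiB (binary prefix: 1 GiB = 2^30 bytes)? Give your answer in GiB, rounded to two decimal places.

81.7 TB × 1,000,000,000,000 bytes/TB = 81,700,000,000,000 bytes
1 GiB = 2^30 bytes = 1,073,741,824 bytes
81,700,000,000,000 / 1,073,741,824 = 76,089.05 GiB

76,089.05 GiB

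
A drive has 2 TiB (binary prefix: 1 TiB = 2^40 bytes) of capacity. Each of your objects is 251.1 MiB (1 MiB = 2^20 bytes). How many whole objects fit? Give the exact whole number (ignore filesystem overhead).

8,351

Capacity: 2 TiB = 2,199,023,255,552 bytes
Per item: 251.1 MiB = 263,297,433.6 bytes
⌊2,199,023,255,552 / 263,297,433.6⌋ = 8,351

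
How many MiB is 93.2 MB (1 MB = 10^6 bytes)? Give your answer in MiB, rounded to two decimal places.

88.88 MiB

93.2 MB = 93.2 × 10^6 bytes = 93,200,000 bytes
1 MiB = 2^20 bytes = 1,048,576 bytes
93,200,000 / 1,048,576 = 88.88 MiB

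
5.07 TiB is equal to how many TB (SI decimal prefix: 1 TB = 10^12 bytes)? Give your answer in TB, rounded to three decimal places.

5.575 TB

5.07 TiB = 5.07 × 2^40 bytes = 5,574,523,952,824.32 bytes
1 TB = 10^12 bytes = 1,000,000,000,000 bytes
5,574,523,952,824.32 / 1,000,000,000,000 = 5.575 TB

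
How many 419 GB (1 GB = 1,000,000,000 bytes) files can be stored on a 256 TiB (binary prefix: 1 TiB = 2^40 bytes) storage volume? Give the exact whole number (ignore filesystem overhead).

Capacity: 256 TiB = 281,474,976,710,656 bytes
Per item: 419 GB = 419,000,000,000 bytes
⌊281,474,976,710,656 / 419,000,000,000⌋ = 671

671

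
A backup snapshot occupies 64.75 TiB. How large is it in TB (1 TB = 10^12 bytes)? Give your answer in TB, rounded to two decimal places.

64.75 TiB = 64.75 × 2^40 bytes = 71,193,377,898,496 bytes
1 TB = 1,000,000,000,000 bytes
71,193,377,898,496 / 1,000,000,000,000 = 71.19 TB

71.19 TB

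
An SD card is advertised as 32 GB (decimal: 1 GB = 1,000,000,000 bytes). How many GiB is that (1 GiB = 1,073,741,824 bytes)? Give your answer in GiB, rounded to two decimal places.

29.80 GiB

32 GB × 1,000,000,000 bytes/GB = 32,000,000,000 bytes
1 GiB = 2^30 bytes = 1,073,741,824 bytes
32,000,000,000 / 1,073,741,824 = 29.80 GiB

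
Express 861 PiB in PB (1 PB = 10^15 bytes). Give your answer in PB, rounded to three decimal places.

861 PiB × 1,125,899,906,842,624 bytes/PiB = 969,399,819,791,499,264 bytes
1 PB = 1,000,000,000,000,000 bytes
969,399,819,791,499,264 / 1,000,000,000,000,000 = 969.400 PB

969.400 PB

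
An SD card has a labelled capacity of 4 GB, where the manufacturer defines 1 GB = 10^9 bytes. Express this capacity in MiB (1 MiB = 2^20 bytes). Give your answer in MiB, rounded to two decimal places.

4 GB = 4 × 10^9 bytes = 4,000,000,000 bytes
1 MiB = 2^20 bytes = 1,048,576 bytes
4,000,000,000 / 1,048,576 = 3,814.70 MiB

3,814.70 MiB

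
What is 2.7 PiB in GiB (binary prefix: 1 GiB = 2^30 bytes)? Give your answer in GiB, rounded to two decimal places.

2,831,155.20 GiB

2.7 PiB × 1,125,899,906,842,624 bytes/PiB = 3,039,929,748,475,084.8 bytes
1 GiB = 1,073,741,824 bytes
3,039,929,748,475,084.8 / 1,073,741,824 = 2,831,155.20 GiB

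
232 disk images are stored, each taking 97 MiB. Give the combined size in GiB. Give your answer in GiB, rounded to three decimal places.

Total = 232 × 97 MiB = 22,504 MiB
= 22,504 × 1,048,576 bytes = 23,597,154,304 bytes
1 GiB = 1,073,741,824 bytes
23,597,154,304 / 1,073,741,824 = 21.977 GiB

21.977 GiB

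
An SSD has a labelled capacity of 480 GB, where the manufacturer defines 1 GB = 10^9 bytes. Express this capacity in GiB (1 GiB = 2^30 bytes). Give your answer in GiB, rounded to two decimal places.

447.03 GiB

480 GB = 480 × 10^9 bytes = 480,000,000,000 bytes
1 GiB = 1,073,741,824 bytes
480,000,000,000 / 1,073,741,824 = 447.03 GiB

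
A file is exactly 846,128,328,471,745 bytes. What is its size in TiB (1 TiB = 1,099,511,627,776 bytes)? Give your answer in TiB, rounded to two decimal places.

846,128,328,471,745 bytes given.
1 TiB = 2^40 bytes = 1,099,511,627,776 bytes
846,128,328,471,745 / 1,099,511,627,776 = 769.55 TiB

769.55 TiB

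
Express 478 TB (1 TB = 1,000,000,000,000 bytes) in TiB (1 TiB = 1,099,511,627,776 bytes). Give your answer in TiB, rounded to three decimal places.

478 TB × 1,000,000,000,000 bytes/TB = 478,000,000,000,000 bytes
1 TiB = 2^40 bytes = 1,099,511,627,776 bytes
478,000,000,000,000 / 1,099,511,627,776 = 434.738 TiB

434.738 TiB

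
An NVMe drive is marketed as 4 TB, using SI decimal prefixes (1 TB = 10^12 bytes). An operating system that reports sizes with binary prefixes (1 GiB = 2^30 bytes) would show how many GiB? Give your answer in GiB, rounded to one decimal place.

3,725.3 GiB

4 TB × 1,000,000,000,000 bytes/TB = 4,000,000,000,000 bytes
1 GiB = 1,073,741,824 bytes
4,000,000,000,000 / 1,073,741,824 = 3,725.3 GiB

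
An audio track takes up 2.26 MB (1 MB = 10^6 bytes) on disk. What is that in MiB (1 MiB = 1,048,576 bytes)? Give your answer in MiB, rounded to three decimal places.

2.26 MB × 1,000,000 bytes/MB = 2,260,000 bytes
1 MiB = 1,048,576 bytes
2,260,000 / 1,048,576 = 2.155 MiB

2.155 MiB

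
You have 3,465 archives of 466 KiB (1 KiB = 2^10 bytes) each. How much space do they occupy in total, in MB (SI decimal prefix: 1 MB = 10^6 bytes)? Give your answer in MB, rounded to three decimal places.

Total = 3,465 × 466 KiB = 1,614,690 KiB
= 1,614,690 × 1,024 bytes = 1,653,442,560 bytes
1 MB = 1,000,000 bytes
1,653,442,560 / 1,000,000 = 1,653.443 MB

1,653.443 MB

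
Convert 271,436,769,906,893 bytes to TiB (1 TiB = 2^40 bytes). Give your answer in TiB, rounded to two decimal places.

246.87 TiB

271,436,769,906,893 bytes given.
1 TiB = 2^40 bytes = 1,099,511,627,776 bytes
271,436,769,906,893 / 1,099,511,627,776 = 246.87 TiB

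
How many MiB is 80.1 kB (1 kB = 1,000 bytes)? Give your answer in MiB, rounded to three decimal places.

80.1 kB × 1,000 bytes/kB = 80,100 bytes
1 MiB = 2^20 bytes = 1,048,576 bytes
80,100 / 1,048,576 = 0.076 MiB

0.076 MiB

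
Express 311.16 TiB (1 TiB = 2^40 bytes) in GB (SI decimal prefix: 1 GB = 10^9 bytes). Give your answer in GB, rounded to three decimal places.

342,124.038 GB

311.16 TiB × 1,099,511,627,776 bytes/TiB = 342,124,038,098,780.16 bytes
1 GB = 10^9 bytes = 1,000,000,000 bytes
342,124,038,098,780.16 / 1,000,000,000 = 342,124.038 GB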